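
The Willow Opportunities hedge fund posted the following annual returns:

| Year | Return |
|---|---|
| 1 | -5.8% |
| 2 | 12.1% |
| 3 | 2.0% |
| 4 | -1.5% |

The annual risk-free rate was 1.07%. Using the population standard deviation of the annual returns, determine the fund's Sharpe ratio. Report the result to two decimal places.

μ = (-5.8 + 12.1 + 2 − 1.5) / 4 = 1.7000%
Population std dev = √[174.7400 / 4] = 6.6095%
Sharpe = (μ − rf) / σ = (1.7000 − 1.07) / 6.6095 = 0.6300 / 6.6095 = 0.0953

0.10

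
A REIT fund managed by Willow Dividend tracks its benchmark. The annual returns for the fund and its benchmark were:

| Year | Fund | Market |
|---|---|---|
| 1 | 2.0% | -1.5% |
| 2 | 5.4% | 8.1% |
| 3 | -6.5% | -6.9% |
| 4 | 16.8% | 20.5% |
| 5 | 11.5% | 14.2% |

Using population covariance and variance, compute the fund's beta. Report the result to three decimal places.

r̄p = 5.8400%,  r̄m = 6.8800%
Cov = Σ(rp − r̄p)(rm − r̄m) / 5 = 78.4788
Var(rm) = Σ(rm − r̄m)² / 5 = 100.1376
β = Cov / Var = 78.4788 / 100.1376 = 0.7837

0.784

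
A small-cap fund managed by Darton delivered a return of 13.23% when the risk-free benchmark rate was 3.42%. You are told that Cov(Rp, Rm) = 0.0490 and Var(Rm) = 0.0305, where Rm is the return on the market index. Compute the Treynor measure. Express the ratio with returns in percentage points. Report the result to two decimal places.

6.11

β = Cov / Var = 0.0490 / 0.0305 = 1.6066
Treynor = (Rp − Rf) / β = (13.23% − 3.42%) / 1.6066 = 9.81 / 1.6066 = 6.1061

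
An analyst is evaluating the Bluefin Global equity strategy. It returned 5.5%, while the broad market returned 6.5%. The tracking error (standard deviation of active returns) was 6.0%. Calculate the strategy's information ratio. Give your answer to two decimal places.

IR = (Rp − Rb) / TE = (5.5% − 6.5%) / 6.0% = -1.00% / 6.0% = -0.1667

-0.17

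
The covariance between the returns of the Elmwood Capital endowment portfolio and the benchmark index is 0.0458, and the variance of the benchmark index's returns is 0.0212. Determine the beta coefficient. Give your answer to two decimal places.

2.16

β = Cov(Rp, Rm) / Var(Rm) = 0.0458 / 0.0212 = 2.1604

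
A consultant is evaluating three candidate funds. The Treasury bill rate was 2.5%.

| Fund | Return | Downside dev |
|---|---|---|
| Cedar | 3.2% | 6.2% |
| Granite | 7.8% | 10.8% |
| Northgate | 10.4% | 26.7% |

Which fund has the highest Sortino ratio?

Cedar: Sortino ratio = (3.2% − 2.5%) / 6.2% = 0.113
Granite: Sortino ratio = (7.8% − 2.5%) / 10.8% = 0.491
Northgate: Sortino ratio = (10.4% − 2.5%) / 26.7% = 0.296
Highest: Granite (0.491).

Granite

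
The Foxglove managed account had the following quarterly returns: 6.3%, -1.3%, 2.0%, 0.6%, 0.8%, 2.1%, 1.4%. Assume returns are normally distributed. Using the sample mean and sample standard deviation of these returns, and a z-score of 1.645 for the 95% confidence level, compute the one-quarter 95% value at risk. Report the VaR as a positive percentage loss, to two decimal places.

r̄ = (6.3 − 1.3 + 2 + 0.6 + 0.8 + 2.1 + 1.4) / 7 = 11.90 / 7 = 1.7000%
Σ(r − r̄)² = (6.3 − 1.7000)² + (-1.3 − 1.7000)² + … = 32.5200
σ = √[32.5200 / 6] = 2.3281%
VaR = −(r̄ − z·σ) = −(1.7000 − 1.645 × 2.3281) = −(-2.1297) = 2.1297%

2.13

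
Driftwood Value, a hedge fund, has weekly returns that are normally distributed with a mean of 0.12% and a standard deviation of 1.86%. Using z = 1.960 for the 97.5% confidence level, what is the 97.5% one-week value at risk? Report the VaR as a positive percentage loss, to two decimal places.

VaR (as % loss) = −(μ − z·σ) = −(0.12% − 1.960 × 1.86%) = −(-3.5256%) = 3.5256%

3.53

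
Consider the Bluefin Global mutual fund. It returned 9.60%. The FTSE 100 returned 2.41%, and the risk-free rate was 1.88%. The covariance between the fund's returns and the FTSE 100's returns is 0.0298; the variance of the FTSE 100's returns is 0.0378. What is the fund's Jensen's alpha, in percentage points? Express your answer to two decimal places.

7.30

β = Cov / Var = 0.0298 / 0.0378 = 0.7884
E[R] = Rf + β(Rm − Rf) = 1.88% + 0.7884 × (2.41% − 1.88%) = 2.2979%
α = Rp − E[R] = 9.60% − 2.2979% = 7.3021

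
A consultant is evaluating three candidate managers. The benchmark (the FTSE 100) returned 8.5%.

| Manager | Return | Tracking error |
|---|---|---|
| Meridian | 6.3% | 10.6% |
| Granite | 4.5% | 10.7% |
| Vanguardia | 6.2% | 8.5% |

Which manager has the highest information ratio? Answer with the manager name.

Meridian

Meridian: IR = (6.3% − 8.5%) / 10.6% = -0.208
Granite: IR = (4.5% − 8.5%) / 10.7% = -0.374
Vanguardia: IR = (6.2% − 8.5%) / 8.5% = -0.271
Highest: Meridian (-0.208).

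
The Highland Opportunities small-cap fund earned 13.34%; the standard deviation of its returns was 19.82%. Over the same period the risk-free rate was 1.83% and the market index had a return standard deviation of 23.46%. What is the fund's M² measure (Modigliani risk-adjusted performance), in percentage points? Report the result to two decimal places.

15.45

Sharpe = (Rp − Rf) / σp = (13.34% − 1.83%) / 19.82% = 0.5807
M² = Rf + Sharpe × σm = 1.83% + 0.5807 × 23.46% = 15.4532%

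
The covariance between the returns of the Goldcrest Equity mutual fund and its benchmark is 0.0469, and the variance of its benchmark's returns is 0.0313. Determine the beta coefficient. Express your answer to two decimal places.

β = Cov(Rp, Rm) / Var(Rm) = 0.0469 / 0.0313 = 1.4984

1.50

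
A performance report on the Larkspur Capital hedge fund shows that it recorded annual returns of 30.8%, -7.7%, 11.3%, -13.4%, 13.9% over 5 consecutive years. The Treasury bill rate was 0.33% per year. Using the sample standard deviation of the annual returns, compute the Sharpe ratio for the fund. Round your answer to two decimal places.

μ = (30.8 − 7.7 + 11.3 − 13.4 + 13.9) / 5 = 6.9800%
Σ(r − μ)² = (30.8 − 6.9800)² + (-7.7 − 6.9800)² + (11.3 − 6.9800)² + … = 1264.7880
sample σ = √(1264.7880 / 4) = √316.1970 = 17.7819%
Sharpe = (μ − rf) / σ = (6.9800 − 0.33) / 17.7819 = 6.6500 / 17.7819 = 0.3740

0.37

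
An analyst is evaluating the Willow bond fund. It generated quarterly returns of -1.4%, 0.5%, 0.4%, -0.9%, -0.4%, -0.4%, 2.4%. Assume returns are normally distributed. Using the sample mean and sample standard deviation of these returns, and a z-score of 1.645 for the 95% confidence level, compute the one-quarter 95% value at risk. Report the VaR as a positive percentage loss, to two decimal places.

Mean return μ = 0.20 / 7 = 0.0286%
Sample σ = √[Σ(r − μ)² / 6] = √[9.2543 / 6] = √1.5424 = 1.2419%
VaR = −(μ − z·σ) = −(0.0286 − 1.645 × 1.2419) = −(-2.0143) = 2.0143%

2.01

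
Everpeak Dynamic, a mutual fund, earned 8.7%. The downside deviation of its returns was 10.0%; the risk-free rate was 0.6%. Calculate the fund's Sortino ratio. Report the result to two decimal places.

Sortino = (Rp − Rf) / σd = (8.7% − 0.6%) / 10.0% = 8.10% / 10.0% = 0.8100

0.81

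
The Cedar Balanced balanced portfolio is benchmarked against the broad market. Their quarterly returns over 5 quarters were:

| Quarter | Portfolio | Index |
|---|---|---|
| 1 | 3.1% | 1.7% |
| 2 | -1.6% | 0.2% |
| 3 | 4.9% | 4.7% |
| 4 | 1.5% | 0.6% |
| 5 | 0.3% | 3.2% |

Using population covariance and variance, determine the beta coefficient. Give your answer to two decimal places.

r̄p = 1.6400%,  r̄m = 2.0800%
Cov = Σ(rp − r̄p)(rm − r̄m) / 5 = 2.5568
Var(rm) = Σ(rm − r̄m)² / 5 = 2.7976
β = Cov / Var = 2.5568 / 2.7976 = 0.9139

0.91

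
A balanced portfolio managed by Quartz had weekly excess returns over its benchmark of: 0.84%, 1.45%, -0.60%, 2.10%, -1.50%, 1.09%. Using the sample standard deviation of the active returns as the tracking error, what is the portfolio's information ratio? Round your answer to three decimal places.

r̄ = (0.84 + 1.45 − 0.6 + 2.1 − 1.5 + 1.09) / 6 = 0.5633%
Σ(r − r̄)² = 9.1121; sample σ = √(9.1121/5) = 1.3500%
IR = r̄ / tracking error = 0.5633 / 1.3500 = 0.4173

0.417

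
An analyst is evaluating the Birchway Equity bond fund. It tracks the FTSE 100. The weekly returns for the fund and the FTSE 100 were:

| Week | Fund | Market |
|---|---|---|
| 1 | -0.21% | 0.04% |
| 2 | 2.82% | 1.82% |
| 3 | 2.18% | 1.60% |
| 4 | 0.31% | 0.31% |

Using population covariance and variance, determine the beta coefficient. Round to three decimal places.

1.614

r̄p = 1.2750%,  r̄m = 0.9425%
Cov = Σ(rp − r̄p)(rm − r̄m) / 4 = 0.9753
Var(rm) = Σ(rm − r̄m)² / 4 = 0.6042
β = Cov / Var = 0.9753 / 0.6042 = 1.6142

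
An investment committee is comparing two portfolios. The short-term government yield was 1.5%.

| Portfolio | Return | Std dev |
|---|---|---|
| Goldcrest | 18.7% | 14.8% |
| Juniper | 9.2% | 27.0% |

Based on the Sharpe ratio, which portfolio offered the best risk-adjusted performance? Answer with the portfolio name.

Goldcrest: Sharpe ratio = (18.7% − 1.5%) / 14.8% = 1.162
Juniper: Sharpe ratio = (9.2% − 1.5%) / 27.0% = 0.285
Highest: Goldcrest (1.162).

Goldcrest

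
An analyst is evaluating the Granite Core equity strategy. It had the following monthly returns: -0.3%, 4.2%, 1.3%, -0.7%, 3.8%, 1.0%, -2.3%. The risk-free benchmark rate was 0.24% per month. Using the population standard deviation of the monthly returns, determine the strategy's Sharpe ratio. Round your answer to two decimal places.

μ = (-0.3 + 4.2 + 1.3 − 0.7 + 3.8 + 1 − 2.3) / 7 = 7.00 / 7 = 1.0000%
Σ(r − μ)² = 33.6400; population σ = √(33.6400/7) = 2.1922%
Sharpe = (μ − rf) / σ = (1.0000 − 0.24) / 2.1922 = 0.7600 / 2.1922 = 0.3467

0.35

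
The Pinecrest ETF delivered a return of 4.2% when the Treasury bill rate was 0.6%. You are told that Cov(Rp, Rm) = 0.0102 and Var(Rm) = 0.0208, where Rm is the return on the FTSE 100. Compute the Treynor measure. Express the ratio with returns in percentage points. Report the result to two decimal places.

β = Cov / Var = 0.0102 / 0.0208 = 0.4904
Treynor = (Rp − Rf) / β = (4.2% − 0.6%) / 0.4904 = 3.60 / 0.4904 = 7.3409

7.34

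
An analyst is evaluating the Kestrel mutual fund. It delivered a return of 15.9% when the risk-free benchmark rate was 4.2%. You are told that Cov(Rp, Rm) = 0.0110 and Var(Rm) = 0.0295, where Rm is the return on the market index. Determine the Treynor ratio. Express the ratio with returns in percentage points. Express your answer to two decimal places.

β = Cov / Var = 0.0110 / 0.0295 = 0.3729
Treynor = (Rp − Rf) / β = (15.9% − 4.2%) / 0.3729 = 11.70 / 0.3729 = 31.3757

31.38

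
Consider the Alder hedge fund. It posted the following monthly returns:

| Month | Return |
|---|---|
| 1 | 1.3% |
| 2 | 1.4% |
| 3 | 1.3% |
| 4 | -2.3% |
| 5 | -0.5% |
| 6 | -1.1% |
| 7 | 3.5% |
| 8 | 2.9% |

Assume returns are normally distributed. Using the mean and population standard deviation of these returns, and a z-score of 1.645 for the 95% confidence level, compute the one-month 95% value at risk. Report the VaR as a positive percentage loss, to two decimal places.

2.24

r̄ = (1.3 + 1.4 + 1.3 − 2.3 − 0.5 − 1.1 + 3.5 + 2.9) / 8 = 6.50 / 8 = 0.8125%
Σ(r − r̄)² = 27.4688; population σ = √(27.4688/8) = 1.8530%
VaR = −(r̄ − z·σ) = −(0.8125 − 1.645 × 1.8530) = −(-2.2357) = 2.2357%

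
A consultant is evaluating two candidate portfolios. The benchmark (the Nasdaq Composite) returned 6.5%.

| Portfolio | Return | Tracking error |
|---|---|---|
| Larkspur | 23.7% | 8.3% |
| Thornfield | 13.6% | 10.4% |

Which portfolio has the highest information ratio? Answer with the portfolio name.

Larkspur

Larkspur: IR = (23.7% − 6.5%) / 8.3% = 2.072
Thornfield: IR = (13.6% − 6.5%) / 10.4% = 0.683
Highest: Larkspur (2.072).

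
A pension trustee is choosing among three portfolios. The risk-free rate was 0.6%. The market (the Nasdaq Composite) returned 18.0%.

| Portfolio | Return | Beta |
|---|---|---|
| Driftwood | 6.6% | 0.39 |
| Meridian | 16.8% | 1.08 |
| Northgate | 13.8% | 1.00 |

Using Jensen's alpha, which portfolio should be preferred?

Driftwood

Driftwood: α = 6.6% − [0.6% + 0.39 × (18.0% − 0.6%)] = -0.786
Meridian: α = 16.8% − [0.6% + 1.08 × (18.0% − 0.6%)] = -2.592
Northgate: α = 13.8% − [0.6% + 1.00 × (18.0% − 0.6%)] = -4.200
Highest: Driftwood (-0.786).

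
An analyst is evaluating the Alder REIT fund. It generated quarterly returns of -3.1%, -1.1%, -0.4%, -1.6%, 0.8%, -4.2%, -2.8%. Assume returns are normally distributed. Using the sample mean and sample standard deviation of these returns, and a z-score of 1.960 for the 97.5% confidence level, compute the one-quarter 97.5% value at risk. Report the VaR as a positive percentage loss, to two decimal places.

r̄ = (-3.1 − 1.1 − 0.4 − 1.6 + 0.8 − 4.2 − 2.8) / 7 = -1.7714%
Σ(r − r̄)² = (-3.1 − (-1.7714))² + (-1.1 − (-1.7714))² + (-0.4 − (-1.7714))² + … = 17.6943
sample σ = √(17.6943 / 6) = √2.9491 = 1.7173%
VaR = −(r̄ − z·σ) = −(-1.7714 − 1.960 × 1.7173) = −(-5.1373) = 5.1373%

5.14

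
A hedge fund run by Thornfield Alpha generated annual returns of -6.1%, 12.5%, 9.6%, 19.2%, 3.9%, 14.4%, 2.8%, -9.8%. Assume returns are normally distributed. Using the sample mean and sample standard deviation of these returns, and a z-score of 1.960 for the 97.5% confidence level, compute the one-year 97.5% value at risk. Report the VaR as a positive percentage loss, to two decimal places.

μ = (-6.1 + 12.5 + 9.6 + 19.2 + 3.9 + 14.4 + 2.8 − 9.8) / 8 = 5.8125%
Sample std dev = √[710.4288 / 7] = 10.0742%
VaR = −(μ − z·σ) = −(5.8125 − 1.960 × 10.0742) = −(-13.9329) = 13.9329%

13.93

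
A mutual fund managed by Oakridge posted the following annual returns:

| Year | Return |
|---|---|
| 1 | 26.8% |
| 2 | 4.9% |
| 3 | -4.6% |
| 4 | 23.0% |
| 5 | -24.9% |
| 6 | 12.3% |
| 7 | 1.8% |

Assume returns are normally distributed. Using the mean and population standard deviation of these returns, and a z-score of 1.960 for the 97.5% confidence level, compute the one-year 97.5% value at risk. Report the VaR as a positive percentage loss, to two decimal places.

26.22

μ = (26.8 + 4.9 − 4.6 + 23 − 24.9 + 12.3 + 1.8) / 7 = 5.6143%
Population σ = √[Σ(r − μ)² / 7] = √[1846.3086 / 7] = √263.7584 = 16.2406%
VaR = −(μ − z·σ) = −(5.6143 − 1.960 × 16.2406) = −(-26.2173) = 26.2173%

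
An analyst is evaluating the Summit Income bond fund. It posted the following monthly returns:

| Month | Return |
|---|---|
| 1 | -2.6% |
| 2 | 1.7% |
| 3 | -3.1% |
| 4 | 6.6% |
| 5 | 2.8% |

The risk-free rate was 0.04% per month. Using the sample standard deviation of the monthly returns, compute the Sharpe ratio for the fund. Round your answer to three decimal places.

Mean return μ = 5.40 / 5 = 1.0800%
Σ(r − μ)² = (-2.6 − 1.0800)² + (1.7 − 1.0800)² + (-3.1 − 1.0800)² + … = 64.8280
sample σ = √(64.8280 / 4) = √16.2070 = 4.0258%
Sharpe = (μ − rf) / σ = (1.0800 − 0.04) / 4.0258 = 1.0400 / 4.0258 = 0.2583

0.258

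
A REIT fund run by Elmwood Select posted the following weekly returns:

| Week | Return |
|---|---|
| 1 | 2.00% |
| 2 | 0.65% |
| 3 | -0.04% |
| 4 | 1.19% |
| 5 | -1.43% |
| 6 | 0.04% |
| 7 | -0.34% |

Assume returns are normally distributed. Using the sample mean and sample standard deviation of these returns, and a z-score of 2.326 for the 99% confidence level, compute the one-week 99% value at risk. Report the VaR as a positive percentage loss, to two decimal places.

r̄ = (2 + 0.65 − 0.04 + 1.19 − 1.43 + 0.04 − 0.34) / 7 = 0.2957%
Σ(r − r̄)² = (2 − 0.2957)² + (0.65 − 0.2957)² + (-0.04 − 0.2957)² + … = 7.3902
sample σ = √(7.3902 / 6) = √1.2317 = 1.1098%
VaR = −(r̄ − z·σ) = −(0.2957 − 2.326 × 1.1098) = −(-2.2857) = 2.2857%

2.29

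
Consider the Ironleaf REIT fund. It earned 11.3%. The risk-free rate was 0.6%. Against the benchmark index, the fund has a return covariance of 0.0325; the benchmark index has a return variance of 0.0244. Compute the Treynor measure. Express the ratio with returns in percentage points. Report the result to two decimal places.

8.03

β = Cov / Var = 0.0325 / 0.0244 = 1.3320
Treynor = (Rp − Rf) / β = (11.3% − 0.6%) / 1.3320 = 10.70 / 1.3320 = 8.0330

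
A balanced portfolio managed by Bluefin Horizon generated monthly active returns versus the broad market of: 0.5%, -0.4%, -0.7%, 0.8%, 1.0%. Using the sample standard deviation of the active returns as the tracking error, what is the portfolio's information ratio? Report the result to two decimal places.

r̄ = (0.5 − 0.4 − 0.7 + 0.8 + 1) / 5 = 1.20 / 5 = 0.2400%
Σ(r − r̄)² = 2.2520; sample σ = √(2.2520/4) = 0.7503%
IR = r̄ / tracking error = 0.2400 / 0.7503 = 0.3199

0.32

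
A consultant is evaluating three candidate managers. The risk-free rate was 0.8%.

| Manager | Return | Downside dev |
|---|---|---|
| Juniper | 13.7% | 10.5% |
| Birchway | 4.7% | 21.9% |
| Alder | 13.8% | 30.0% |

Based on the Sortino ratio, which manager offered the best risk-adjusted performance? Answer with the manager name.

Juniper: Sortino ratio = (13.7% − 0.8%) / 10.5% = 1.229
Birchway: Sortino ratio = (4.7% − 0.8%) / 21.9% = 0.178
Alder: Sortino ratio = (13.8% − 0.8%) / 30.0% = 0.433
Highest: Juniper (1.229).

Juniper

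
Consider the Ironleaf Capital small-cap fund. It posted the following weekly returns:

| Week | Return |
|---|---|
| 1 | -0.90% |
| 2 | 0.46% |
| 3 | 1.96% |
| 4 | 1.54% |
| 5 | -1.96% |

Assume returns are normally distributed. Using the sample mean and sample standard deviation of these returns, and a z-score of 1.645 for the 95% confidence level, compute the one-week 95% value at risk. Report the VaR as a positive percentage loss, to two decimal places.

r̄ = (-0.9 + 0.46 + 1.96 + 1.54 − 1.96) / 5 = 1.100 / 5 = 0.2200%
Sample std dev = √[10.8344 / 4] = 1.6458%
VaR = −(r̄ − z·σ) = −(0.2200 − 1.645 × 1.6458) = −(-2.4873) = 2.4873%

2.49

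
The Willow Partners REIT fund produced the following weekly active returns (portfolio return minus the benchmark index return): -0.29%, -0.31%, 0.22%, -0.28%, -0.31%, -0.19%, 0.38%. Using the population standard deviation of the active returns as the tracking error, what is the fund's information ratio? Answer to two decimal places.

-0.42

Mean return r̄ = -0.780 / 7 = -0.1114%
Σ(r − r̄)² = 0.4967; population σ = √(0.4967/7) = 0.2664%
IR = r̄ / tracking error = -0.1114 / 0.2664 = -0.4182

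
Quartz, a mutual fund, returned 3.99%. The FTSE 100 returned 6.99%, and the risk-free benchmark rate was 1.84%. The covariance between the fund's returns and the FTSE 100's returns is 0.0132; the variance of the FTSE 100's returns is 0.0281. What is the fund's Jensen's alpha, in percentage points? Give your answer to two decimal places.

-0.27

β = Cov / Var = 0.0132 / 0.0281 = 0.4698
E[R] = Rf + β(Rm − Rf) = 1.84% + 0.4698 × (6.99% − 1.84%) = 4.2595%
α = Rp − E[R] = 3.99% − 4.2595% = -0.2695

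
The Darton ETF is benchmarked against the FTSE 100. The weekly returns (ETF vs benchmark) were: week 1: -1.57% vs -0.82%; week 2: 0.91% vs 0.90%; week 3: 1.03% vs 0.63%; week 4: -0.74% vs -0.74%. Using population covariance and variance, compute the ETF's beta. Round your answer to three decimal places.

1.360

r̄p = -0.0925%,  r̄m = -0.0075%
Cov = Σ(rp − r̄p)(rm − r̄m) / 4 = 0.8250
Var(rm) = Σ(rm − r̄m)² / 4 = 0.6067
β = Cov / Var = 0.8250 / 0.6067 = 1.3598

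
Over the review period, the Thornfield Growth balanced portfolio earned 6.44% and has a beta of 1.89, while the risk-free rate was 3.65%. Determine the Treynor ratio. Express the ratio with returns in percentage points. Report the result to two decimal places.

1.48

Treynor = (Rp − Rf) / β = (6.44% − 3.65%) / 1.89 = 2.79 / 1.89 = 1.4762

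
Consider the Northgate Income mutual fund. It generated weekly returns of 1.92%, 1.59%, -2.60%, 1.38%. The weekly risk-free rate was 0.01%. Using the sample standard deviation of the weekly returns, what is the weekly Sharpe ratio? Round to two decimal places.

r̄ = (1.92 + 1.59 − 2.6 + 1.38) / 4 = 0.5725%
Sample σ = √[Σ(r − r̄)² / 3] = √[13.5679 / 3] = √4.5226 = 2.1266%
Sharpe = (r̄ − rf) / σ = (0.5725 − 0.01) / 2.1266 = 0.5625 / 2.1266 = 0.2645

0.26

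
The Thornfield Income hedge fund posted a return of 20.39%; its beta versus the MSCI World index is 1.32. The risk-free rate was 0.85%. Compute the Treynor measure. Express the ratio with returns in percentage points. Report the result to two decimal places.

14.80

Treynor = (Rp − Rf) / β = (20.39% − 0.85%) / 1.32 = 19.54 / 1.32 = 14.8030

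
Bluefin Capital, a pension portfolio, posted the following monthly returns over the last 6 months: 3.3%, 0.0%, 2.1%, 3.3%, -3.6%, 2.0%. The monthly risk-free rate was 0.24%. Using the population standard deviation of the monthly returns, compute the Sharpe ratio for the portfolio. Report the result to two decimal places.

0.39

r̄ = (3.3 + 0 + 2.1 + 3.3 − 3.6 + 2) / 6 = 7.10 / 6 = 1.1833%
Σ(r − r̄)² = 34.7483; population σ = √(34.7483/6) = 2.4065%
Sharpe = (r̄ − rf) / σ = (1.1833 − 0.24) / 2.4065 = 0.9433 / 2.4065 = 0.3920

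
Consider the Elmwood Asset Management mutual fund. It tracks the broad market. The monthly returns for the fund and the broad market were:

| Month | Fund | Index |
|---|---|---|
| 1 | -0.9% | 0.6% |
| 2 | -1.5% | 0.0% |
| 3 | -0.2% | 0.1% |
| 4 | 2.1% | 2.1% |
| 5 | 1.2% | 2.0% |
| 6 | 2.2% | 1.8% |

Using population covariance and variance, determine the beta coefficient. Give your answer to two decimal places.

r̄p = 0.4833%,  r̄m = 1.1000%
Cov = Σ(rp − r̄p)(rm − r̄m) / 6 = 1.1700
Var(rm) = Σ(rm − r̄m)² / 6 = 0.7933
β = Cov / Var = 1.1700 / 0.7933 = 1.4749

1.47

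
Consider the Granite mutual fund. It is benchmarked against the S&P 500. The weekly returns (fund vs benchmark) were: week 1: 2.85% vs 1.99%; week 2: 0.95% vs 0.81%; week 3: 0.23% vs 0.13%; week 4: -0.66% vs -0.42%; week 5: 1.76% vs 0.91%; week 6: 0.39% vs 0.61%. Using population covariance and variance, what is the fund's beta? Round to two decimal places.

r̄p = 0.9200%,  r̄m = 0.6717%
Cov = Σ(rp − r̄p)(rm − r̄m) / 6 = 0.8133
Var(rm) = Σ(rm − r̄m)² / 6 = 0.5505
β = Cov / Var = 0.8133 / 0.5505 = 1.4774

1.48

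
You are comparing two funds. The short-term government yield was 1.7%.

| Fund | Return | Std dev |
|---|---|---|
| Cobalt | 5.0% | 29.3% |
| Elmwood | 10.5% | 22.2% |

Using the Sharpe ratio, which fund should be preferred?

Elmwood

Cobalt: Sharpe ratio = (5.0% − 1.7%) / 29.3% = 0.113
Elmwood: Sharpe ratio = (10.5% − 1.7%) / 22.2% = 0.396
Highest: Elmwood (0.396).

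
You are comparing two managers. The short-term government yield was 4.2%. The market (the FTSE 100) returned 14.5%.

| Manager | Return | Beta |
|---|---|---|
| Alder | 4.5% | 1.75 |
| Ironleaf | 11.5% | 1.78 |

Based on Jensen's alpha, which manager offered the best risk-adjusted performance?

Ironleaf

Alder: α = 4.5% − [4.2% + 1.75 × (14.5% − 4.2%)] = -17.725
Ironleaf: α = 11.5% − [4.2% + 1.78 × (14.5% − 4.2%)] = -11.034
Highest: Ironleaf (-11.034).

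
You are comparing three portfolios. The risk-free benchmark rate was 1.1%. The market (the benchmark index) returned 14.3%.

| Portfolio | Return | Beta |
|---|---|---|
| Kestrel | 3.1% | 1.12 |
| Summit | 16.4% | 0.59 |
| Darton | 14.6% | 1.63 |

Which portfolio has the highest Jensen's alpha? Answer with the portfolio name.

Kestrel: α = 3.1% − [1.1% + 1.12 × (14.3% − 1.1%)] = -12.784
Summit: α = 16.4% − [1.1% + 0.59 × (14.3% − 1.1%)] = 7.512
Darton: α = 14.6% − [1.1% + 1.63 × (14.3% − 1.1%)] = -8.016
Highest: Summit (7.512).

Summit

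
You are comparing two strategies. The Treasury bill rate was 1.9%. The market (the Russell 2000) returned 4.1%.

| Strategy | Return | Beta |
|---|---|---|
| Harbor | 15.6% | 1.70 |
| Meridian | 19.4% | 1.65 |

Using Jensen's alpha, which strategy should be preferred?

Harbor: α = 15.6% − [1.9% + 1.70 × (4.1% − 1.9%)] = 9.960
Meridian: α = 19.4% − [1.9% + 1.65 × (4.1% − 1.9%)] = 13.870
Highest: Meridian (13.870).

Meridian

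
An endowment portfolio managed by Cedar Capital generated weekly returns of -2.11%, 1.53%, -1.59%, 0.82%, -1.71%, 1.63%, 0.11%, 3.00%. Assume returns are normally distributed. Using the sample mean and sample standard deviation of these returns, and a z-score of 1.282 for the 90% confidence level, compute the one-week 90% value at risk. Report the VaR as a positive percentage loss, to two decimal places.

Mean return r̄ = 1.680 / 8 = 0.2100%
Σ(r − r̄)² = (-2.11 − 0.2100)² + (1.53 − 0.2100)² + … = 24.2338
σ = √[24.2338 / 7] = 1.8606%
VaR = −(r̄ − z·σ) = −(0.2100 − 1.282 × 1.8606) = −(-2.1753) = 2.1753%

2.18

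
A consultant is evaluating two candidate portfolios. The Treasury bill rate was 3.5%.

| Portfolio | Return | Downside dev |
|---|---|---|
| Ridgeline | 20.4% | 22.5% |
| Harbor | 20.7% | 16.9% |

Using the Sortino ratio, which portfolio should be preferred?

Ridgeline: Sortino ratio = (20.4% − 3.5%) / 22.5% = 0.751
Harbor: Sortino ratio = (20.7% − 3.5%) / 16.9% = 1.018
Highest: Harbor (1.018).

Harbor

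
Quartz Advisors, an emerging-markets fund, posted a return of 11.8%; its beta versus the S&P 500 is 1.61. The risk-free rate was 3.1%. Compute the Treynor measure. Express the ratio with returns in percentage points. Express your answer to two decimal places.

Treynor = (Rp − Rf) / β = (11.8% − 3.1%) / 1.61 = 8.70 / 1.61 = 5.4037

5.40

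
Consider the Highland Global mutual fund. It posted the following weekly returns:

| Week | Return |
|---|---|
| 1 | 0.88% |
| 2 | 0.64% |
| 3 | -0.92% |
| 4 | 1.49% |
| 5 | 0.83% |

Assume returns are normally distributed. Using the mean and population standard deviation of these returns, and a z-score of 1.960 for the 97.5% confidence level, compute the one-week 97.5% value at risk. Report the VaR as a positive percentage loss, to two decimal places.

0.99

r̄ = (0.88 + 0.64 − 0.92 + 1.49 + 0.83) / 5 = 0.5840%
Population std dev = √[3.2341 / 5] = 0.8043%
VaR = −(r̄ − z·σ) = −(0.5840 − 1.960 × 0.8043) = −(-0.9924) = 0.9924%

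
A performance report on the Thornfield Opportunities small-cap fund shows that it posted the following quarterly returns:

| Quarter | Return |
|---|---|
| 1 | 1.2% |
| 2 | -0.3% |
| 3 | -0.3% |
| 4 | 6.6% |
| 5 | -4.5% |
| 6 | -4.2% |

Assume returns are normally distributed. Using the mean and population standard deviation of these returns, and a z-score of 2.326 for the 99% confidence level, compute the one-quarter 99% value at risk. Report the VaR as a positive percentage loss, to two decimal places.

8.89

r̄ = (1.2 − 0.3 − 0.3 + 6.6 − 4.5 − 4.2) / 6 = -0.2500%
Σ(r − r̄)² = (1.2 − (-0.2500))² + (-0.3 − (-0.2500))² + … = 82.6950
σ = √[82.6950 / 6] = 3.7125%
VaR = −(r̄ − z·σ) = −(-0.2500 − 2.326 × 3.7125) = −(-8.8853) = 8.8853%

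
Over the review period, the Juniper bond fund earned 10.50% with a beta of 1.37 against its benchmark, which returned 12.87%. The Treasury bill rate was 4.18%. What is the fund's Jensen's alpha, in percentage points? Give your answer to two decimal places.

-5.59

CAPM expected return = Rf + β(Rm − Rf) = 4.18% + 1.37 × (12.87% − 4.18%) = 4.18 + 1.37 × 8.69 = 16.0853%
Jensen's α = Rp − E[R] = 10.50% − 16.0853% = -5.5853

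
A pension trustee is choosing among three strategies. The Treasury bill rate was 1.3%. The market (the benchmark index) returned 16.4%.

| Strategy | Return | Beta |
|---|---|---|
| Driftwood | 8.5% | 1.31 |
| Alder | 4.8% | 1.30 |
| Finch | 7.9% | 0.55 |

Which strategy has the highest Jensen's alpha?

Finch

Driftwood: α = 8.5% − [1.3% + 1.31 × (16.4% − 1.3%)] = -12.581
Alder: α = 4.8% − [1.3% + 1.30 × (16.4% − 1.3%)] = -16.130
Finch: α = 7.9% − [1.3% + 0.55 × (16.4% − 1.3%)] = -1.705
Highest: Finch (-1.705).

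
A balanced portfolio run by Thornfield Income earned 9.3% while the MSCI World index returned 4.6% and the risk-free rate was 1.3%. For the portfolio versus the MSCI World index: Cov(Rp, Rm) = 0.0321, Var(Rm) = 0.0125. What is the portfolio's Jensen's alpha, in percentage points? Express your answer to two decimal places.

β = Cov / Var = 0.0321 / 0.0125 = 2.5680
E[R] = Rf + β(Rm − Rf) = 1.3% + 2.5680 × (4.6% − 1.3%) = 9.7744%
α = Rp − E[R] = 9.3% − 9.7744% = -0.4744

-0.47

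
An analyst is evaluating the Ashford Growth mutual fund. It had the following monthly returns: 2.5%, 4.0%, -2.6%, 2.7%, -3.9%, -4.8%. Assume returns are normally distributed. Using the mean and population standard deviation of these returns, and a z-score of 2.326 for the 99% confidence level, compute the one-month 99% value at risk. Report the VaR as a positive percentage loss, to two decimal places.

r̄ = (2.5 + 4 − 2.6 + 2.7 − 3.9 − 4.8) / 6 = -0.3500%
Σ(r − r̄)² = 73.8150; population σ = √(73.8150/6) = 3.5075%
VaR = −(r̄ − z·σ) = −(-0.3500 − 2.326 × 3.5075) = −(-8.5084) = 8.5084%

8.51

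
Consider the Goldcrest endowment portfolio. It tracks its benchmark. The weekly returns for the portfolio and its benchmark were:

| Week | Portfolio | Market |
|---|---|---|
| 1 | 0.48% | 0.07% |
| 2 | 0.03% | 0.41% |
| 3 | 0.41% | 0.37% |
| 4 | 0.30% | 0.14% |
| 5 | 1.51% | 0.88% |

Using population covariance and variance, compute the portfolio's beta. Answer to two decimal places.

r̄p = 0.5460%,  r̄m = 0.3740%
Cov = Σ(rp − r̄p)(rm − r̄m) / 5 = 0.1095
Var(rm) = Σ(rm − r̄m)² / 5 = 0.0809
β = Cov / Var = 0.1095 / 0.0809 = 1.3535

1.35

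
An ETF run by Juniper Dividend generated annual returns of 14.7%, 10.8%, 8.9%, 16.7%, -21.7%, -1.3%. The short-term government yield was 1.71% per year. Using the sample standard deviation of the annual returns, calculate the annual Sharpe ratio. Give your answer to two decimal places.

Mean return r̄ = 28.10 / 6 = 4.6833%
Σ(r − r̄)² = (14.7 − 4.6833)² + (10.8 − 4.6833)² + … = 1031.8083
σ = √[1031.8083 / 5] = 14.3653%
Sharpe = (r̄ − rf) / σ = (4.6833 − 1.71) / 14.3653 = 2.9733 / 14.3653 = 0.2070

0.21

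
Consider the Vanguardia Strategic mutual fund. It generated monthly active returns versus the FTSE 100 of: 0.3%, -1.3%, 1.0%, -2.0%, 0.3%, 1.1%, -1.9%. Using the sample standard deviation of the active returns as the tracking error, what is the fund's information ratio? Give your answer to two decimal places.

-0.27

μ = (0.3 − 1.3 + 1 − 2 + 0.3 + 1.1 − 1.9) / 7 = -2.50 / 7 = -0.3571%
Sample std dev = √[10.7971 / 6] = 1.3415%
IR = μ / tracking error = -0.3571 / 1.3415 = -0.2662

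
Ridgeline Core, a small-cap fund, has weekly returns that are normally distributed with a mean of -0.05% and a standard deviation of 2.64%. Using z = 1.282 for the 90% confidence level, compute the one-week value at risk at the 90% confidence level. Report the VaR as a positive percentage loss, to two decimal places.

3.43

VaR (as % loss) = −(μ − z·σ) = −(-0.05% − 1.282 × 2.64%) = −(-3.43448%) = 3.43448%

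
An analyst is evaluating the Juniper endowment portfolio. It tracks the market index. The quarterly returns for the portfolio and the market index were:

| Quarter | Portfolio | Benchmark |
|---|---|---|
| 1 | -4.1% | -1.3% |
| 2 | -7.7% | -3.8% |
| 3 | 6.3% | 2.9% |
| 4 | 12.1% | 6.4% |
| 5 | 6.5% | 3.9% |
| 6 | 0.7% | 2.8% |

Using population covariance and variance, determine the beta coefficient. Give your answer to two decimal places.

1.93

r̄p = 2.3000%,  r̄m = 1.8167%
Cov = Σ(rp − r̄p)(rm − r̄m) / 6 = 22.0900
Var(rm) = Σ(rm − r̄m)² / 6 = 11.4581
β = Cov / Var = 22.0900 / 11.4581 = 1.9279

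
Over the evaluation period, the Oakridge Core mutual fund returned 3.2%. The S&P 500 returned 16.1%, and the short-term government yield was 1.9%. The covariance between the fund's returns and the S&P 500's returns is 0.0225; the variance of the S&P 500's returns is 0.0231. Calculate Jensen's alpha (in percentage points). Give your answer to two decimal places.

β = Cov / Var = 0.0225 / 0.0231 = 0.9740
E[R] = Rf + β(Rm − Rf) = 1.9% + 0.9740 × (16.1% − 1.9%) = 15.7308%
α = Rp − E[R] = 3.2% − 15.7308% = -12.5308

-12.53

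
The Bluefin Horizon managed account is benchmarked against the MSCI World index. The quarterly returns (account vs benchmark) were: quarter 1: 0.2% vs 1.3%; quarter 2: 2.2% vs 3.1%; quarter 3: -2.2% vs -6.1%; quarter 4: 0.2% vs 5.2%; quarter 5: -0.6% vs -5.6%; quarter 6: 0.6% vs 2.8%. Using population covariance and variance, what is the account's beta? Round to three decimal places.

0.231

r̄p = 0.0667%,  r̄m = 0.1167%
Cov = Σ(rp − r̄p)(rm − r̄m) / 6 = 4.4222
Var(rm) = Σ(rm − r̄m)² / 6 = 19.1114
β = Cov / Var = 4.4222 / 19.1114 = 0.2314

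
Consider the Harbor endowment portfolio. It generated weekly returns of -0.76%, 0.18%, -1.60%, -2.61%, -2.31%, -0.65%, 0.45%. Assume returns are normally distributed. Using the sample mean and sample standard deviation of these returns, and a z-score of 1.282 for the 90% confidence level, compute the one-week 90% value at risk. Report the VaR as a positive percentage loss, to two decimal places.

r̄ = (-0.76 + 0.18 − 1.6 − 2.61 − 2.31 − 0.65 + 0.45) / 7 = -7.300 / 7 = -1.0429%
Σ(r − r̄)² = (-0.76 − (-1.0429))² + (0.18 − (-1.0429))² + … = 8.3303
sample σ = √(8.3303 / 6) = √1.3884 = 1.1783%
VaR = −(r̄ − z·σ) = −(-1.0429 − 1.282 × 1.1783) = −(-2.5535) = 2.5535%

2.55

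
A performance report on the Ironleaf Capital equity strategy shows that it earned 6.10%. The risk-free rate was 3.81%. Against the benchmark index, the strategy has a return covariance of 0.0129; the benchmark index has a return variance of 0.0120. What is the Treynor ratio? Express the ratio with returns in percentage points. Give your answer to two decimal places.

β = Cov / Var = 0.0129 / 0.0120 = 1.0750
Treynor = (Rp − Rf) / β = (6.10% − 3.81%) / 1.0750 = 2.29 / 1.0750 = 2.1302

2.13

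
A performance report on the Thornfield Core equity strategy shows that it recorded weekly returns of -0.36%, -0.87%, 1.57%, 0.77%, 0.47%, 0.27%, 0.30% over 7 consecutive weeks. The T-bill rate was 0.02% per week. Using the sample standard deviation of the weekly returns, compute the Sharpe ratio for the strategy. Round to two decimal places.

Mean return r̄ = 2.150 / 7 = 0.3071%
Σ(r − r̄)² = (-0.36 − 0.3071)² + (-0.87 − 0.3071)² + … = 3.6677
sample σ = √(3.6677 / 6) = √0.6113 = 0.7819%
Sharpe = (r̄ − rf) / σ = (0.3071 − 0.02) / 0.7819 = 0.2871 / 0.7819 = 0.3672

0.37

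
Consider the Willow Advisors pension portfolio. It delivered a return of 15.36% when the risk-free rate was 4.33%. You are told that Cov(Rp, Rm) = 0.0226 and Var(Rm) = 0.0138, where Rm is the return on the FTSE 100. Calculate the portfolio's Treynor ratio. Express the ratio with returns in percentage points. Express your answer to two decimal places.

β = Cov / Var = 0.0226 / 0.0138 = 1.6377
Treynor = (Rp − Rf) / β = (15.36% − 4.33%) / 1.6377 = 11.03 / 1.6377 = 6.7351

6.74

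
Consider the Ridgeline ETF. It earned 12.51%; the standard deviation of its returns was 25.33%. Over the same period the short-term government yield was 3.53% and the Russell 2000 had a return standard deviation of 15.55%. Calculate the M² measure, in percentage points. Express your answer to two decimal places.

9.04

Sharpe = (Rp − Rf) / σp = (12.51% − 3.53%) / 25.33% = 0.3545
M² = Rf + Sharpe × σm = 3.53% + 0.3545 × 15.55% = 9.0425%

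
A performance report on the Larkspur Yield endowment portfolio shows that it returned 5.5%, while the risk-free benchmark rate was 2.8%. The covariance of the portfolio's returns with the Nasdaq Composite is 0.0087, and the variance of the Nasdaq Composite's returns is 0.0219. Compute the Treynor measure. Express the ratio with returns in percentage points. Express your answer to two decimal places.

β = Cov / Var = 0.0087 / 0.0219 = 0.3973
Treynor = (Rp − Rf) / β = (5.5% − 2.8%) / 0.3973 = 2.70 / 0.3973 = 6.7959

6.80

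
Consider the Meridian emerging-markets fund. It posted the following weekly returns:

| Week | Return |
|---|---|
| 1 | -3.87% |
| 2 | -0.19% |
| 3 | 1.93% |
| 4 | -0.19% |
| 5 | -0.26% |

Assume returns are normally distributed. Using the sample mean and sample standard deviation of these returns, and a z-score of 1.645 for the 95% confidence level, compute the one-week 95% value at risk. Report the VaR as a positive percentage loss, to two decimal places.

r̄ = (-3.87 − 0.19 + 1.93 − 0.19 − 0.26) / 5 = -2.580 / 5 = -0.5160%
Σ(r − r̄)² = 17.5103; sample σ = √(17.5103/4) = 2.0923%
VaR = −(r̄ − z·σ) = −(-0.5160 − 1.645 × 2.0923) = −(-3.9578) = 3.9578%

3.96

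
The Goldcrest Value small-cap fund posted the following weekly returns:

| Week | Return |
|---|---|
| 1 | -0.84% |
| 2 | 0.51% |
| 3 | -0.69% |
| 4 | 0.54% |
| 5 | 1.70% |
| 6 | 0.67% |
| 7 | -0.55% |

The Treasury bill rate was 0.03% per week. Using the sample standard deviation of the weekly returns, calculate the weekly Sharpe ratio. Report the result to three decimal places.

r̄ = (-0.84 + 0.51 − 0.69 + 0.54 + 1.7 + 0.67 − 0.55) / 7 = 0.1914%
Sample std dev = √[5.1183 / 6] = 0.9236%
Sharpe = (r̄ − rf) / σ = (0.1914 − 0.03) / 0.9236 = 0.1614 / 0.9236 = 0.1748

0.175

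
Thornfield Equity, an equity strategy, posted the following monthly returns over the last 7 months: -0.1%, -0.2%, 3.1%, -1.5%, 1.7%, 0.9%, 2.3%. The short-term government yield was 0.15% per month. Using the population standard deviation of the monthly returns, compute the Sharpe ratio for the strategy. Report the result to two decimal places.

r̄ = (-0.1 − 0.2 + 3.1 − 1.5 + 1.7 + 0.9 + 2.3) / 7 = 6.20 / 7 = 0.8857%
Σ(r − r̄)² = (-0.1 − 0.8857)² + (-0.2 − 0.8857)² + … = 15.4086
population σ = √(15.4086 / 7) = √2.2012 = 1.4836%
Sharpe = (r̄ − rf) / σ = (0.8857 − 0.15) / 1.4836 = 0.7357 / 1.4836 = 0.4959

0.50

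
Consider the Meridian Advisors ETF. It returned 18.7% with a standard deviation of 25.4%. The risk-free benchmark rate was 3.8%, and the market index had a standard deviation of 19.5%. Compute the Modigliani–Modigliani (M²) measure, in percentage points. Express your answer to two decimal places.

15.24

Sharpe = (Rp − Rf) / σp = (18.7% − 3.8%) / 25.4% = 0.5866
M² = Rf + Sharpe × σm = 3.8% + 0.5866 × 19.5% = 15.2387%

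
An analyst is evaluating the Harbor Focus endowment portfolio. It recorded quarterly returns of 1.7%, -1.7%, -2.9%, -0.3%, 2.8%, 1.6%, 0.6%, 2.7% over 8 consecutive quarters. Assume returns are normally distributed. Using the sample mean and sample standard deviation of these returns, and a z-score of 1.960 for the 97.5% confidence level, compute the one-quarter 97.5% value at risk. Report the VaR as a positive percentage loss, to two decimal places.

μ = (1.7 − 1.7 − 2.9 − 0.3 + 2.8 + 1.6 + 0.6 + 2.7) / 8 = 0.5625%
Sample std dev = √[29.7988 / 7] = 2.0632%
VaR = −(μ − z·σ) = −(0.5625 − 1.960 × 2.0632) = −(-3.4814) = 3.4814%

3.48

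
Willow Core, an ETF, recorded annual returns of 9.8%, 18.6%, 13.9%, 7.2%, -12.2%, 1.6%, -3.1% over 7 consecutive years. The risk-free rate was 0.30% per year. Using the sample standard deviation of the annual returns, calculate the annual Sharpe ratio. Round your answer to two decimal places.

0.46

Mean return r̄ = 35.80 / 7 = 5.1143%
Σ(r − r̄)² = (9.8 − 5.1143)² + (18.6 − 5.1143)² + … = 664.9686
σ = √[664.9686 / 6] = 10.5275%
Sharpe = (r̄ − rf) / σ = (5.1143 − 0.3) / 10.5275 = 4.8143 / 10.5275 = 0.4573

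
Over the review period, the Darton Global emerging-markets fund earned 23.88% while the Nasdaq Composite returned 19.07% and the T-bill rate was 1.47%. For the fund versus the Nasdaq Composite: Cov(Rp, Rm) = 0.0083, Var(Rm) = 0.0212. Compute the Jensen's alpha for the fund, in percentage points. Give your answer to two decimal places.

β = Cov / Var = 0.0083 / 0.0212 = 0.3915
E[R] = Rf + β(Rm − Rf) = 1.47% + 0.3915 × (19.07% − 1.47%) = 8.3604%
α = Rp − E[R] = 23.88% − 8.3604% = 15.5196

15.52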